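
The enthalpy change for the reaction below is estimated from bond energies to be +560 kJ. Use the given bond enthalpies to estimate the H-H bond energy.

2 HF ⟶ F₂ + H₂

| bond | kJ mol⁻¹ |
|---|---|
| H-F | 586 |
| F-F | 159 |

Let D be the H-H bond energy.
Σ(broken) = 2×586 = 1172
Σ(formed) = 1×159 + 1×D = 159 + D
ΔH = Σ(broken) − Σ(formed) = (1172) − (159 + D) = +1013 − D
Setting this equal to +560 kJ gives D = 453 kJ/mol.

D(H-H) ≈ 453 kJ/mol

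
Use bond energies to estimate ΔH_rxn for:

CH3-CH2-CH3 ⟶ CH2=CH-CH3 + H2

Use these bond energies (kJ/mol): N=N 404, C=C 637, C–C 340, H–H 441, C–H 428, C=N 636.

Bonds broken (reactants):
  C–C: 2 × 340 = 680
  C–H: 8 × 428 = 3424
  Σ(broken) = 4104 kJ
Bonds formed (products):
  C–C: 1 × 340 = 340
  C–H: 6 × 428 = 2568
  C=C: 1 × 637 = 637
  H–H: 1 × 441 = 441
  Σ(formed) = 3986 kJ
ΔH = Σ(broken) − Σ(formed) = 4104 − 3986 = +118 kJ

ΔH ≈ +118 kJ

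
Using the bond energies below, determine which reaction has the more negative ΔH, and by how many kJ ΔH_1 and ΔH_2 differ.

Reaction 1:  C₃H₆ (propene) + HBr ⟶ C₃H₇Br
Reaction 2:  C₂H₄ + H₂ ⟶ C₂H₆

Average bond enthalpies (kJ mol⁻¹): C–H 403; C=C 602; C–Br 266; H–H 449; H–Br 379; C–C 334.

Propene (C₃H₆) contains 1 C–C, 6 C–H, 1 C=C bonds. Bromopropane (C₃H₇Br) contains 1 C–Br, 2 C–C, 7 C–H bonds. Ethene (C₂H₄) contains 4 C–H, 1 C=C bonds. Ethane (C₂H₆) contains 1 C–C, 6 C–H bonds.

Reaction 2, by 67 kJ

Reaction 1:
  Bonds broken (reactants):
    C–C: 1 × 334 = 334
    C–H: 6 × 403 = 2418
    C=C: 1 × 602 = 602
    H–Br: 1 × 379 = 379
    Σ(broken) = 3733 kJ
  Bonds formed (products):
    C–Br: 1 × 266 = 266
    C–C: 2 × 334 = 668
    C–H: 7 × 403 = 2821
    Σ(formed) = 3755 kJ
  ΔH_1 = 3733 − 3755 = −22 kJ
Reaction 2:
  Bonds broken (reactants):
    C–H: 4 × 403 = 1612
    C=C: 1 × 602 = 602
    H–H: 1 × 449 = 449
    Σ(broken) = 2663 kJ
  Bonds formed (products):
    C–C: 1 × 334 = 334
    C–H: 6 × 403 = 2418
    Σ(formed) = 2752 kJ
  ΔH_2 = 2663 − 2752 = −89 kJ
ΔH_1 − ΔH_2 = +67 kJ, so reaction 2 has the more negative ΔH; |ΔH_1 − ΔH_2| = 67 kJ.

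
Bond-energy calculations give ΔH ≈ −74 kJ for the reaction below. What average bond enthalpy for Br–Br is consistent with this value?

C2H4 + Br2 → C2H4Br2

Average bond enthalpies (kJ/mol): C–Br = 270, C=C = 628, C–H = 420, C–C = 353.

D(Br–Br) ≈ 191 kJ/mol

Let D be the Br–Br bond energy.
Σ(broken) = 1×D + 4×420 + 1×628 = 2308 + D
Σ(formed) = 2×270 + 1×353 + 4×420 = 2573
ΔH = Σ(broken) − Σ(formed) = (2308 + D) − (2573) = −265 + D
Setting this equal to −74 kJ gives D = 191 kJ/mol.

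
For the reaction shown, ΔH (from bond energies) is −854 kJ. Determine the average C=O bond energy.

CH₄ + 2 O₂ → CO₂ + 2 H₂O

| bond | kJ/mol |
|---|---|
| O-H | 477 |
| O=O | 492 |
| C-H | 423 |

Let D be the C=O bond energy.
Σ(broken) = 4×423 + 2×492 = 2676
Σ(formed) = 2×D + 4×477 = 1908 + 2D
ΔH = Σ(broken) − Σ(formed) = (2676) − (1908 + 2D) = +768 − 2D
Setting this equal to −854 kJ gives 2D = 1622, so D = 811 kJ/mol.

D(C=O) ≈ 811 kJ/mol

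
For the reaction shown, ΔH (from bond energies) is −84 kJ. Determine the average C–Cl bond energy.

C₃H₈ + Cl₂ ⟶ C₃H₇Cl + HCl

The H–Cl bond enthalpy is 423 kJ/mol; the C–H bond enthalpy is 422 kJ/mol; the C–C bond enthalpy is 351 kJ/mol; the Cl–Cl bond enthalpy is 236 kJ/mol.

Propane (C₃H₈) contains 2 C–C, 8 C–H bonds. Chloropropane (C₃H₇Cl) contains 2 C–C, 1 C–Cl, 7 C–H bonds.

Let D be the C–Cl bond energy.
Σ(broken) = 2×351 + 8×422 + 1×236 = 4314
Σ(formed) = 2×351 + 1×D + 7×422 + 1×423 = 4079 + D
ΔH = Σ(broken) − Σ(formed) = (4314) − (4079 + D) = +235 − D
Setting this equal to −84 kJ gives D = 319 kJ/mol.

D(C–Cl) ≈ 319 kJ/mol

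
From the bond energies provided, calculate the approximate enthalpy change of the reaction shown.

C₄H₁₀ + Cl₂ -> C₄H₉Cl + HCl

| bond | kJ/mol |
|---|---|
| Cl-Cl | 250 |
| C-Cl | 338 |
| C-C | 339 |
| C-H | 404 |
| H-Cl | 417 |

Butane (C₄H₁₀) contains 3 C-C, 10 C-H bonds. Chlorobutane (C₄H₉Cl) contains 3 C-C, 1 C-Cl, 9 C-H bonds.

ΔH ≈ −101 kJ

Bonds broken (reactants):
  C-C: 3 × 339 = 1017
  C-H: 10 × 404 = 4040
  Cl-Cl: 1 × 250 = 250
  Σ(broken) = 5307 kJ
Bonds formed (products):
  C-C: 3 × 339 = 1017
  C-Cl: 1 × 338 = 338
  C-H: 9 × 404 = 3636
  H-Cl: 1 × 417 = 417
  Σ(formed) = 5408 kJ
ΔH = Σ(broken) − Σ(formed) = 5307 − 5408 = −101 kJ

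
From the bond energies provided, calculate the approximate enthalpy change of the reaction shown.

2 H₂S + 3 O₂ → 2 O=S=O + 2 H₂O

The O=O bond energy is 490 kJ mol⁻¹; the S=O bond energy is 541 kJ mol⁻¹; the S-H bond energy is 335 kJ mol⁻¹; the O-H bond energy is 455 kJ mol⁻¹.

Bonds broken (reactants):
  O=O: 3 × 490 = 1470
  S-H: 4 × 335 = 1340
  Σ(broken) = 2810 kJ
Bonds formed (products):
  O-H: 4 × 455 = 1820
  S=O: 4 × 541 = 2164
  Σ(formed) = 3984 kJ
ΔH = Σ(broken) − Σ(formed) = 2810 − 3984 = −1174 kJ

ΔH ≈ −1174 kJ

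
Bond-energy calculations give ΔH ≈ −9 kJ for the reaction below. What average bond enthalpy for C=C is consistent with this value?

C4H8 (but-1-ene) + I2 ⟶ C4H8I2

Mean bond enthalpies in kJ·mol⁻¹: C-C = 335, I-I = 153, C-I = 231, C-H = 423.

Let D be the C=C bond energy.
Σ(broken) = 2×335 + 8×423 + 1×D + 1×153 = 4207 + D
Σ(formed) = 3×335 + 8×423 + 2×231 = 4851
ΔH = Σ(broken) − Σ(formed) = (4207 + D) − (4851) = −644 + D
Setting this equal to −9 kJ gives D = 635 kJ/mol.

D(C=C) ≈ 635 kJ/mol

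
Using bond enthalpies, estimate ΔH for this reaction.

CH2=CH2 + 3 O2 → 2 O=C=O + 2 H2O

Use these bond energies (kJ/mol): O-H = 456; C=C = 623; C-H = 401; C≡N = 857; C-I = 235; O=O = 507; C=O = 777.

Bonds broken (reactants):
  C-H: 4 × 401 = 1604
  C=C: 1 × 623 = 623
  O=O: 3 × 507 = 1521
  Σ(broken) = 3748 kJ
Bonds formed (products):
  C=O: 4 × 777 = 3108
  O-H: 4 × 456 = 1824
  Σ(formed) = 4932 kJ
ΔH = Σ(broken) − Σ(formed) = 3748 − 4932 = −1184 kJ

ΔH ≈ −1184 kJ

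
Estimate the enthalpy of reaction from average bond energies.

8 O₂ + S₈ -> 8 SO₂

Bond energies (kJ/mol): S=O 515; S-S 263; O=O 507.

Bonds broken (reactants):
  O=O: 8 × 507 = 4056
  S-S: 8 × 263 = 2104
  Σ(broken) = 6160 kJ
Bonds formed (products):
  S=O: 16 × 515 = 8240
  Σ(formed) = 8240 kJ
ΔH = Σ(broken) − Σ(formed) = 6160 − 8240 = −2080 kJ

ΔH ≈ −2080 kJ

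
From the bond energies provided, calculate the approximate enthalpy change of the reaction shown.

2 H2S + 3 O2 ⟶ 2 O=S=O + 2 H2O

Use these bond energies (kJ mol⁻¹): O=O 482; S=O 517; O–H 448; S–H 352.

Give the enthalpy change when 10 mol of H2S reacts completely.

Bonds broken (reactants):
  O=O: 3 × 482 = 1446
  S–H: 4 × 352 = 1408
  Σ(broken) = 2854 kJ
Bonds formed (products):
  O–H: 4 × 448 = 1792
  S=O: 4 × 517 = 2068
  Σ(formed) = 3860 kJ
ΔH = Σ(broken) − Σ(formed) = 2854 − 3860 = −1006 kJ
For 5× the reaction as written: 5 × (−1006) = −5030 kJ

ΔH = −5030 kJ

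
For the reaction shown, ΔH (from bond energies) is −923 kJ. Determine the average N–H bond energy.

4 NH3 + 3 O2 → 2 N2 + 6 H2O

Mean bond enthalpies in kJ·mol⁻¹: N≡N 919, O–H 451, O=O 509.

Let D be the N–H bond energy.
Σ(broken) = 12×D + 3×509 = 1527 + 12D
Σ(formed) = 2×919 + 12×451 = 7250
ΔH = Σ(broken) − Σ(formed) = (1527 + 12D) − (7250) = −5723 + 12D
Setting this equal to −923 kJ gives 12D = 4800, so D = 400 kJ/mol.

D(N–H) ≈ 400 kJ/mol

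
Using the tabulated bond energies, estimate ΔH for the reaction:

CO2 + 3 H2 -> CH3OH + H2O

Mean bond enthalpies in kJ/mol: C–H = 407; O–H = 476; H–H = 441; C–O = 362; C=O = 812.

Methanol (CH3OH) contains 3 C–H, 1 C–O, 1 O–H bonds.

ΔH ≈ −64 kJ

Bonds broken (reactants):
  C=O: 2 × 812 = 1624
  H–H: 3 × 441 = 1323
  Σ(broken) = 2947 kJ
Bonds formed (products):
  C–H: 3 × 407 = 1221
  C–O: 1 × 362 = 362
  O–H: 3 × 476 = 1428
  Σ(formed) = 3011 kJ
ΔH = Σ(broken) − Σ(formed) = 2947 − 3011 = −64 kJ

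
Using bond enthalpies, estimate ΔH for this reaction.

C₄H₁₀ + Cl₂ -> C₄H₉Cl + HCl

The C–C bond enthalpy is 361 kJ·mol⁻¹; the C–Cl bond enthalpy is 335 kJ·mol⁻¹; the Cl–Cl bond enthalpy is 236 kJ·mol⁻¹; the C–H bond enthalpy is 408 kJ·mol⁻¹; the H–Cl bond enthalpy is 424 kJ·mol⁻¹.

ΔH ≈ −115 kJ

Bonds broken (reactants):
  C–C: 3 × 361 = 1083
  C–H: 10 × 408 = 4080
  Cl–Cl: 1 × 236 = 236
  Σ(broken) = 5399 kJ
Bonds formed (products):
  C–C: 3 × 361 = 1083
  C–Cl: 1 × 335 = 335
  C–H: 9 × 408 = 3672
  H–Cl: 1 × 424 = 424
  Σ(formed) = 5514 kJ
ΔH = Σ(broken) − Σ(formed) = 5399 − 5514 = −115 kJ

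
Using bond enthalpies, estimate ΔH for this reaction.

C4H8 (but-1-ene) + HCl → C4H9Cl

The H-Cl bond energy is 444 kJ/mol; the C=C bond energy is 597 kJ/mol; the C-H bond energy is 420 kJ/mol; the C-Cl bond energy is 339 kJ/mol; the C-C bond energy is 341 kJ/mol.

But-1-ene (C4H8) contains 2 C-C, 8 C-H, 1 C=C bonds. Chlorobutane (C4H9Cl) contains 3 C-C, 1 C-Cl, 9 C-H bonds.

Bonds broken (reactants):
  C-C: 2 × 341 = 682
  C-H: 8 × 420 = 3360
  C=C: 1 × 597 = 597
  H-Cl: 1 × 444 = 444
  Σ(broken) = 5083 kJ
Bonds formed (products):
  C-C: 3 × 341 = 1023
  C-Cl: 1 × 339 = 339
  C-H: 9 × 420 = 3780
  Σ(formed) = 5142 kJ
ΔH = Σ(broken) − Σ(formed) = 5083 − 5142 = −59 kJ

ΔH ≈ −59 kJ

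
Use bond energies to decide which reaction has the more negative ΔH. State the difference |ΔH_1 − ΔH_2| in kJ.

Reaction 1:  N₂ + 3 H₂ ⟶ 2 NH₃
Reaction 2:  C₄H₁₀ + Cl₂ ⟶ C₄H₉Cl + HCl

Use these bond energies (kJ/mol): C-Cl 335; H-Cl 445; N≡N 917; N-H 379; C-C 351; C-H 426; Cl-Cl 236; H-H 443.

Reaction 1:
  Bonds broken (reactants):
    H-H: 3 × 443 = 1329
    N≡N: 1 × 917 = 917
    Σ(broken) = 2246 kJ
  Bonds formed (products):
    N-H: 6 × 379 = 2274
    Σ(formed) = 2274 kJ
  ΔH_1 = 2246 − 2274 = −28 kJ
Reaction 2:
  Bonds broken (reactants):
    C-C: 3 × 351 = 1053
    C-H: 10 × 426 = 4260
    Cl-Cl: 1 × 236 = 236
    Σ(broken) = 5549 kJ
  Bonds formed (products):
    C-C: 3 × 351 = 1053
    C-Cl: 1 × 335 = 335
    C-H: 9 × 426 = 3834
    H-Cl: 1 × 445 = 445
    Σ(formed) = 5667 kJ
  ΔH_2 = 5549 − 5667 = −118 kJ
ΔH_1 − ΔH_2 = +90 kJ, so reaction 2 has the more negative ΔH; |ΔH_1 − ΔH_2| = 90 kJ.

Reaction 2, by 90 kJ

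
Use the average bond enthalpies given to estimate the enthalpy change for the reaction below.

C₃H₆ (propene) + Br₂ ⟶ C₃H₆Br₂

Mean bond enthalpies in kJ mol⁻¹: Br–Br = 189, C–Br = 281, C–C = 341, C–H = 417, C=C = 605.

Bonds broken (reactants):
  Br–Br: 1 × 189 = 189
  C–C: 1 × 341 = 341
  C–H: 6 × 417 = 2502
  C=C: 1 × 605 = 605
  Σ(broken) = 3637 kJ
Bonds formed (products):
  C–Br: 2 × 281 = 562
  C–C: 2 × 341 = 682
  C–H: 6 × 417 = 2502
  Σ(formed) = 3746 kJ
ΔH = Σ(broken) − Σ(formed) = 3637 − 3746 = −109 kJ

ΔH ≈ −109 kJ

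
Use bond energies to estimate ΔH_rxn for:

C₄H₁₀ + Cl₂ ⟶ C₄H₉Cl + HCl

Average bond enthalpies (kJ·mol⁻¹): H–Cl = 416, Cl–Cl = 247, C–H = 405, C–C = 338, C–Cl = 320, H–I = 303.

ΔH ≈ −84 kJ

Bonds broken (reactants):
  C–C: 3 × 338 = 1014
  C–H: 10 × 405 = 4050
  Cl–Cl: 1 × 247 = 247
  Σ(broken) = 5311 kJ
Bonds formed (products):
  C–C: 3 × 338 = 1014
  C–Cl: 1 × 320 = 320
  C–H: 9 × 405 = 3645
  H–Cl: 1 × 416 = 416
  Σ(formed) = 5395 kJ
ΔH = Σ(broken) − Σ(formed) = 5311 − 5395 = −84 kJ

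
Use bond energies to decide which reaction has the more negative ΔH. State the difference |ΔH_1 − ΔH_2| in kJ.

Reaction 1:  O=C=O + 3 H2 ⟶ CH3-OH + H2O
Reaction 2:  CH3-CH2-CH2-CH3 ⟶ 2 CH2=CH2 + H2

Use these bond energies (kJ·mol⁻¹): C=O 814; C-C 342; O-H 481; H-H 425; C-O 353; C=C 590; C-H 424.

Reaction 1, by 434 kJ

Reaction 1:
  Bonds broken (reactants):
    C=O: 2 × 814 = 1628
    H-H: 3 × 425 = 1275
    Σ(broken) = 2903 kJ
  Bonds formed (products):
    C-H: 3 × 424 = 1272
    C-O: 1 × 353 = 353
    O-H: 3 × 481 = 1443
    Σ(formed) = 3068 kJ
  ΔH_1 = 2903 − 3068 = −165 kJ
Reaction 2:
  Bonds broken (reactants):
    C-C: 3 × 342 = 1026
    C-H: 10 × 424 = 4240
    Σ(broken) = 5266 kJ
  Bonds formed (products):
    C-H: 8 × 424 = 3392
    C=C: 2 × 590 = 1180
    H-H: 1 × 425 = 425
    Σ(formed) = 4997 kJ
  ΔH_2 = 5266 − 4997 = +269 kJ
ΔH_1 − ΔH_2 = −434 kJ, so reaction 1 has the more negative ΔH; |ΔH_1 − ΔH_2| = 434 kJ.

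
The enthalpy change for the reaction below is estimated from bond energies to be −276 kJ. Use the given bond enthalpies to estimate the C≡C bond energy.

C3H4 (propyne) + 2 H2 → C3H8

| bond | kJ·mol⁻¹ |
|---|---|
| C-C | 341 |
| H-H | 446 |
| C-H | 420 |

Let D be the C≡C bond energy.
Σ(broken) = 1×D + 1×341 + 4×420 + 2×446 = 2913 + D
Σ(formed) = 2×341 + 8×420 = 4042
ΔH = Σ(broken) − Σ(formed) = (2913 + D) − (4042) = −1129 + D
Setting this equal to −276 kJ gives D = 853 kJ/mol.

D(C≡C) ≈ 853 kJ/mol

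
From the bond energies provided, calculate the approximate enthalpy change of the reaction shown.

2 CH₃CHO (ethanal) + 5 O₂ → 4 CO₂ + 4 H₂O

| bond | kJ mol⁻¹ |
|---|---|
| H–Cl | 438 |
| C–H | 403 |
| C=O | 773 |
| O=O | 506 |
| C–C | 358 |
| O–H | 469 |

Bonds broken (reactants):
  C–C: 2 × 358 = 716
  C–H: 8 × 403 = 3224
  C=O: 2 × 773 = 1546
  O=O: 5 × 506 = 2530
  Σ(broken) = 8016 kJ
Bonds formed (products):
  C=O: 8 × 773 = 6184
  O–H: 8 × 469 = 3752
  Σ(formed) = 9936 kJ
ΔH = Σ(broken) − Σ(formed) = 8016 − 9936 = −1920 kJ

ΔH ≈ −1920 kJ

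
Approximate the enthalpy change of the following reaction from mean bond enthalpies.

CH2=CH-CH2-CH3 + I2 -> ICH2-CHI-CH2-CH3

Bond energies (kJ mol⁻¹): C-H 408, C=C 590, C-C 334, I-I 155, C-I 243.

ΔH ≈ −75 kJ

Bonds broken (reactants):
  C-C: 2 × 334 = 668
  C-H: 8 × 408 = 3264
  C=C: 1 × 590 = 590
  I-I: 1 × 155 = 155
  Σ(broken) = 4677 kJ
Bonds formed (products):
  C-C: 3 × 334 = 1002
  C-H: 8 × 408 = 3264
  C-I: 2 × 243 = 486
  Σ(formed) = 4752 kJ
ΔH = Σ(broken) − Σ(formed) = 4677 − 4752 = −75 kJ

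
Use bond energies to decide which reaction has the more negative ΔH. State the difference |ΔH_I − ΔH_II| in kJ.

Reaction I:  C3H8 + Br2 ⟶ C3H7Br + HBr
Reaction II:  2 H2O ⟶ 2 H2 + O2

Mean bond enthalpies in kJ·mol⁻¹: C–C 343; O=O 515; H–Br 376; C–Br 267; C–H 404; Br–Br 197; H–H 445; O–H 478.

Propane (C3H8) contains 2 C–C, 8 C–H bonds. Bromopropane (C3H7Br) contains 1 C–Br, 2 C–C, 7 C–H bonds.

Reaction I, by 549 kJ

Reaction I:
  Bonds broken (reactants):
    Br–Br: 1 × 197 = 197
    C–C: 2 × 343 = 686
    C–H: 8 × 404 = 3232
    Σ(broken) = 4115 kJ
  Bonds formed (products):
    C–Br: 1 × 267 = 267
    C–C: 2 × 343 = 686
    C–H: 7 × 404 = 2828
    H–Br: 1 × 376 = 376
    Σ(formed) = 4157 kJ
  ΔH_I = 4115 − 4157 = −42 kJ
Reaction II:
  Bonds broken (reactants):
    O–H: 4 × 478 = 1912
    Σ(broken) = 1912 kJ
  Bonds formed (products):
    H–H: 2 × 445 = 890
    O=O: 1 × 515 = 515
    Σ(formed) = 1405 kJ
  ΔH_II = 1912 − 1405 = +507 kJ
ΔH_I − ΔH_II = −549 kJ, so reaction I has the more negative ΔH; |ΔH_I − ΔH_II| = 549 kJ.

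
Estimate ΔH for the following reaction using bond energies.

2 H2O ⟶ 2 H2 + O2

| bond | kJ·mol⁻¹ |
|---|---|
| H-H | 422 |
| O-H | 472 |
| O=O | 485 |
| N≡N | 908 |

Bonds broken (reactants):
  O-H: 4 × 472 = 1888
  Σ(broken) = 1888 kJ
Bonds formed (products):
  H-H: 2 × 422 = 844
  O=O: 1 × 485 = 485
  Σ(formed) = 1329 kJ
ΔH = Σ(broken) − Σ(formed) = 1888 − 1329 = +559 kJ

ΔH ≈ +559 kJ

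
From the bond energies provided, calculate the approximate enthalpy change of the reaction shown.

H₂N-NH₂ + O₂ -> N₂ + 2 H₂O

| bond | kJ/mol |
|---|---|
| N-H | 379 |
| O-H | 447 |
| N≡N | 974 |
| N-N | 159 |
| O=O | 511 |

ΔH ≈ −576 kJ

Bonds broken (reactants):
  N-H: 4 × 379 = 1516
  N-N: 1 × 159 = 159
  O=O: 1 × 511 = 511
  Σ(broken) = 2186 kJ
Bonds formed (products):
  N≡N: 1 × 974 = 974
  O-H: 4 × 447 = 1788
  Σ(formed) = 2762 kJ
ΔH = Σ(broken) − Σ(formed) = 2186 − 2762 = −576 kJ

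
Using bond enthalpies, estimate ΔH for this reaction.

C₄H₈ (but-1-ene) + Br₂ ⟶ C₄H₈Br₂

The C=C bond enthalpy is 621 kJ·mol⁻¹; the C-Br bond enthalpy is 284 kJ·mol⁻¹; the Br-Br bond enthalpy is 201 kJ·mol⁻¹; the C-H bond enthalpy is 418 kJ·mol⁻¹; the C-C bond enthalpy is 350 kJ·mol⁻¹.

Bonds broken (reactants):
  Br-Br: 1 × 201 = 201
  C-C: 2 × 350 = 700
  C-H: 8 × 418 = 3344
  C=C: 1 × 621 = 621
  Σ(broken) = 4866 kJ
Bonds formed (products):
  C-Br: 2 × 284 = 568
  C-C: 3 × 350 = 1050
  C-H: 8 × 418 = 3344
  Σ(formed) = 4962 kJ
ΔH = Σ(broken) − Σ(formed) = 4866 − 4962 = −96 kJ

ΔH ≈ −96 kJ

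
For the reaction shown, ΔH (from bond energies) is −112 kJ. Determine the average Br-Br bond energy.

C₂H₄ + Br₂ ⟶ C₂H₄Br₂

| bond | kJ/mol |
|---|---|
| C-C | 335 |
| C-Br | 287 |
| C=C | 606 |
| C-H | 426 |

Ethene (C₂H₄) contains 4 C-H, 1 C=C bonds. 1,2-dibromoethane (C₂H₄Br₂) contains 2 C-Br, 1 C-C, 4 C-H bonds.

D(Br-Br) ≈ 191 kJ/mol

Let D be the Br-Br bond energy.
Σ(broken) = 1×D + 4×426 + 1×606 = 2310 + D
Σ(formed) = 2×287 + 1×335 + 4×426 = 2613
ΔH = Σ(broken) − Σ(formed) = (2310 + D) − (2613) = −303 + D
Setting this equal to −112 kJ gives D = 191 kJ/mol.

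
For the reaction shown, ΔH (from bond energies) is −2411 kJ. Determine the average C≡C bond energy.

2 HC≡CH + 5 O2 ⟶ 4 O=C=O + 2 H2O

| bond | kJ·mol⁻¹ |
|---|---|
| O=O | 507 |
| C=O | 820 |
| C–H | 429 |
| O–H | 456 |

Let D be the C≡C bond energy.
Σ(broken) = 2×D + 4×429 + 5×507 = 4251 + 2D
Σ(formed) = 8×820 + 4×456 = 8384
ΔH = Σ(broken) − Σ(formed) = (4251 + 2D) − (8384) = −4133 + 2D
Setting this equal to −2411 kJ gives 2D = 1722, so D = 861 kJ/mol.

D(C≡C) ≈ 861 kJ/mol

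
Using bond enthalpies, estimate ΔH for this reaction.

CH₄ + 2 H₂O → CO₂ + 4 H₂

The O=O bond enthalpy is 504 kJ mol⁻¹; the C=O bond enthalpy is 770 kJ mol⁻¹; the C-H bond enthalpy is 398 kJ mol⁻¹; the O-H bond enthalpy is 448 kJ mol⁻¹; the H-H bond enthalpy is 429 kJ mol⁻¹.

ΔH ≈ +128 kJ

Bonds broken (reactants):
  C-H: 4 × 398 = 1592
  O-H: 4 × 448 = 1792
  Σ(broken) = 3384 kJ
Bonds formed (products):
  C=O: 2 × 770 = 1540
  H-H: 4 × 429 = 1716
  Σ(formed) = 3256 kJ
ΔH = Σ(broken) − Σ(formed) = 3384 − 3256 = +128 kJ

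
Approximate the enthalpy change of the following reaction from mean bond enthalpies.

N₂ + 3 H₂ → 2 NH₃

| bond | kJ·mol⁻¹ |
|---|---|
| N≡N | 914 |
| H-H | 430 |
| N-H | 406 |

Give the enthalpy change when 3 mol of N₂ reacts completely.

ΔH = −696 kJ

Bonds broken (reactants):
  H-H: 3 × 430 = 1290
  N≡N: 1 × 914 = 914
  Σ(broken) = 2204 kJ
Bonds formed (products):
  N-H: 6 × 406 = 2436
  Σ(formed) = 2436 kJ
ΔH = Σ(broken) − Σ(formed) = 2204 − 2436 = −232 kJ
For 3× the reaction as written: 3 × (−232) = −696 kJ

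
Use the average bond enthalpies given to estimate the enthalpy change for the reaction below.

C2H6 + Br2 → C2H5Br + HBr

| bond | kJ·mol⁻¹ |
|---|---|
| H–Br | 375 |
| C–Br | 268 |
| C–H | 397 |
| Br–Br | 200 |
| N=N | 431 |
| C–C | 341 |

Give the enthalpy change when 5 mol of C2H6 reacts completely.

Bonds broken (reactants):
  Br–Br: 1 × 200 = 200
  C–C: 1 × 341 = 341
  C–H: 6 × 397 = 2382
  Σ(broken) = 2923 kJ
Bonds formed (products):
  C–Br: 1 × 268 = 268
  C–C: 1 × 341 = 341
  C–H: 5 × 397 = 1985
  H–Br: 1 × 375 = 375
  Σ(formed) = 2969 kJ
ΔH = Σ(broken) − Σ(formed) = 2923 − 2969 = −46 kJ
For 5× the reaction as written: 5 × (−46) = −230 kJ

ΔH = −230 kJ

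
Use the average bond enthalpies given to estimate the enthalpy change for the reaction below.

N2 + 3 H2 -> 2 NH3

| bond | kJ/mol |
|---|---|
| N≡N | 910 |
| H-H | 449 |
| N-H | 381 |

Bonds broken (reactants):
  H-H: 3 × 449 = 1347
  N≡N: 1 × 910 = 910
  Σ(broken) = 2257 kJ
Bonds formed (products):
  N-H: 6 × 381 = 2286
  Σ(formed) = 2286 kJ
ΔH = Σ(broken) − Σ(formed) = 2257 − 2286 = −29 kJ

ΔH ≈ −29 kJ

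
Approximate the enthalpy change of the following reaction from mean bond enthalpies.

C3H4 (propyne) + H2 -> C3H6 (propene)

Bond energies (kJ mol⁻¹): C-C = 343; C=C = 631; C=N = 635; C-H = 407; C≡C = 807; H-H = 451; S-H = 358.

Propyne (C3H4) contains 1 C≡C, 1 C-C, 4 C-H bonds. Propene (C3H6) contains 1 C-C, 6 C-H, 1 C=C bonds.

Bonds broken (reactants):
  C≡C: 1 × 807 = 807
  C-C: 1 × 343 = 343
  C-H: 4 × 407 = 1628
  H-H: 1 × 451 = 451
  Σ(broken) = 3229 kJ
Bonds formed (products):
  C-C: 1 × 343 = 343
  C-H: 6 × 407 = 2442
  C=C: 1 × 631 = 631
  Σ(formed) = 3416 kJ
ΔH = Σ(broken) − Σ(formed) = 3229 − 3416 = −187 kJ

ΔH ≈ −187 kJ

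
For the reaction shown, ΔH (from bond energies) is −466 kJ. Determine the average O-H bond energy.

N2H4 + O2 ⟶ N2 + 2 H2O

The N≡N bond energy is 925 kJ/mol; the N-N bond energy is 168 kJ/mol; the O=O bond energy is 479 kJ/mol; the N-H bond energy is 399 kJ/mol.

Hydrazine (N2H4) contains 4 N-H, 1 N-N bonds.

D(O-H) ≈ 446 kJ/mol

Let D be the O-H bond energy.
Σ(broken) = 4×399 + 1×168 + 1×479 = 2243
Σ(formed) = 1×925 + 4×D = 925 + 4D
ΔH = Σ(broken) − Σ(formed) = (2243) − (925 + 4D) = +1318 − 4D
Setting this equal to −466 kJ gives 4D = 1784, so D = 446 kJ/mol.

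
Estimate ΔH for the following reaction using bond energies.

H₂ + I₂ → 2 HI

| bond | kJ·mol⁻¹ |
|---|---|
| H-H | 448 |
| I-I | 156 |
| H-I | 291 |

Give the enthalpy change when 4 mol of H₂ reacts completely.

Bonds broken (reactants):
  H-H: 1 × 448 = 448
  I-I: 1 × 156 = 156
  Σ(broken) = 604 kJ
Bonds formed (products):
  H-I: 2 × 291 = 582
  Σ(formed) = 582 kJ
ΔH = Σ(broken) − Σ(formed) = 604 − 582 = +22 kJ
For 4× the reaction as written: 4 × (+22) = +88 kJ

ΔH = +88 kJ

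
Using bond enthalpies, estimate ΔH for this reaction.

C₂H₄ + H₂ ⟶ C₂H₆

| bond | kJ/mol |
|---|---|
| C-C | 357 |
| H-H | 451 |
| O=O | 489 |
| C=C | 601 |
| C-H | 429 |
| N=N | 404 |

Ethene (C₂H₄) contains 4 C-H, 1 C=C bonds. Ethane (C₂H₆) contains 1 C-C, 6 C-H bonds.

Bonds broken (reactants):
  C-H: 4 × 429 = 1716
  C=C: 1 × 601 = 601
  H-H: 1 × 451 = 451
  Σ(broken) = 2768 kJ
Bonds formed (products):
  C-C: 1 × 357 = 357
  C-H: 6 × 429 = 2574
  Σ(formed) = 2931 kJ
ΔH = Σ(broken) − Σ(formed) = 2768 − 2931 = −163 kJ

ΔH ≈ −163 kJ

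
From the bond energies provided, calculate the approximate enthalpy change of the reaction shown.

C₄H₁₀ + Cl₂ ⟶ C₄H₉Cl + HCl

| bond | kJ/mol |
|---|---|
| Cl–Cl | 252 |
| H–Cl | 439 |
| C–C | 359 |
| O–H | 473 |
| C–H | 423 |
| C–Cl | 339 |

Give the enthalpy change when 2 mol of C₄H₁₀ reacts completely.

Bonds broken (reactants):
  C–C: 3 × 359 = 1077
  C–H: 10 × 423 = 4230
  Cl–Cl: 1 × 252 = 252
  Σ(broken) = 5559 kJ
Bonds formed (products):
  C–C: 3 × 359 = 1077
  C–Cl: 1 × 339 = 339
  C–H: 9 × 423 = 3807
  H–Cl: 1 × 439 = 439
  Σ(formed) = 5662 kJ
ΔH = Σ(broken) − Σ(formed) = 5559 − 5662 = −103 kJ
For 2× the reaction as written: 2 × (−103) = −206 kJ

ΔH = −206 kJ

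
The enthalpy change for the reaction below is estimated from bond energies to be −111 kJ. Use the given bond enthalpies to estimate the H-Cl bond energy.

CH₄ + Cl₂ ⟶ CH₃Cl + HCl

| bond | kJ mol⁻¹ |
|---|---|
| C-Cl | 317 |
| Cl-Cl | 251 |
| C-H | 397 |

D(H-Cl) ≈ 442 kJ/mol

Let D be the H-Cl bond energy.
Σ(broken) = 4×397 + 1×251 = 1839
Σ(formed) = 1×317 + 3×397 + 1×D = 1508 + D
ΔH = Σ(broken) − Σ(formed) = (1839) − (1508 + D) = +331 − D
Setting this equal to −111 kJ gives D = 442 kJ/mol.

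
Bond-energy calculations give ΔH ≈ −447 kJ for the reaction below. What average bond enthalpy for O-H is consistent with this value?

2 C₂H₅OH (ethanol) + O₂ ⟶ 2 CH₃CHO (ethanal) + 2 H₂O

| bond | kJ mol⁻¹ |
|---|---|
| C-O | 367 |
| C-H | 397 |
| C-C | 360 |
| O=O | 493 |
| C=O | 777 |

D(O-H) ≈ 457 kJ/mol

Let D be the O-H bond energy.
Σ(broken) = 2×360 + 10×397 + 2×367 + 2×D + 1×493 = 5917 + 2D
Σ(formed) = 2×360 + 8×397 + 2×777 + 4×D = 5450 + 4D
ΔH = Σ(broken) − Σ(formed) = (5917 + 2D) − (5450 + 4D) = +467 − 2D
Setting this equal to −447 kJ gives 2D = 914, so D = 457 kJ/mol.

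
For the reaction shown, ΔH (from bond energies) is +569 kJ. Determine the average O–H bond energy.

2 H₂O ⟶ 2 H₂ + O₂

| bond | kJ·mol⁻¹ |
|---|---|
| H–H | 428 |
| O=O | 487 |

Let D be the O–H bond energy.
Σ(broken) = 4×D = 4D
Σ(formed) = 2×428 + 1×487 = 1343
ΔH = Σ(broken) − Σ(formed) = (4D) − (1343) = −1343 + 4D
Setting this equal to +569 kJ gives 4D = 1912, so D = 478 kJ/mol.

D(O–H) ≈ 478 kJ/mol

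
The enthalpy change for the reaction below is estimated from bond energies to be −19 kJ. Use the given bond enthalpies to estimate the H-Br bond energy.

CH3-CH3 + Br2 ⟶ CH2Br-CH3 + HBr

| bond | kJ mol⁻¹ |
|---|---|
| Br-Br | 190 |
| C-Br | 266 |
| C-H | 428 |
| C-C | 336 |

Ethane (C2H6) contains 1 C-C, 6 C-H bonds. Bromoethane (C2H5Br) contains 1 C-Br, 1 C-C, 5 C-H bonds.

D(H-Br) ≈ 371 kJ/mol

Let D be the H-Br bond energy.
Σ(broken) = 1×190 + 1×336 + 6×428 = 3094
Σ(formed) = 1×266 + 1×336 + 5×428 + 1×D = 2742 + D
ΔH = Σ(broken) − Σ(formed) = (3094) − (2742 + D) = +352 − D
Setting this equal to −19 kJ gives D = 371 kJ/mol.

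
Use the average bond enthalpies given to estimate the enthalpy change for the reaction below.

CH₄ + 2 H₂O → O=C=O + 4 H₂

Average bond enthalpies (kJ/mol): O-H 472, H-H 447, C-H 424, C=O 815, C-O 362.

ΔH ≈ +166 kJ

Bonds broken (reactants):
  C-H: 4 × 424 = 1696
  O-H: 4 × 472 = 1888
  Σ(broken) = 3584 kJ
Bonds formed (products):
  C=O: 2 × 815 = 1630
  H-H: 4 × 447 = 1788
  Σ(formed) = 3418 kJ
ΔH = Σ(broken) − Σ(formed) = 3584 − 3418 = +166 kJ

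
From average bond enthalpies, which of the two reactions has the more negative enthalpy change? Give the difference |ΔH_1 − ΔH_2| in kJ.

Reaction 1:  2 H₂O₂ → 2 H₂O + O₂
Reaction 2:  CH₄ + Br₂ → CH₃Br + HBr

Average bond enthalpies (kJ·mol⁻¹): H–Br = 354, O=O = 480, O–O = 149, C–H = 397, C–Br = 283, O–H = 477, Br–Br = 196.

Reaction 1, by 138 kJ

Reaction 1:
  Bonds broken (reactants):
    O–H: 4 × 477 = 1908
    O–O: 2 × 149 = 298
    Σ(broken) = 2206 kJ
  Bonds formed (products):
    O–H: 4 × 477 = 1908
    O=O: 1 × 480 = 480
    Σ(formed) = 2388 kJ
  ΔH_1 = 2206 − 2388 = −182 kJ
Reaction 2:
  Bonds broken (reactants):
    Br–Br: 1 × 196 = 196
    C–H: 4 × 397 = 1588
    Σ(broken) = 1784 kJ
  Bonds formed (products):
    C–Br: 1 × 283 = 283
    C–H: 3 × 397 = 1191
    H–Br: 1 × 354 = 354
    Σ(formed) = 1828 kJ
  ΔH_2 = 1784 − 1828 = −44 kJ
ΔH_1 − ΔH_2 = −138 kJ, so reaction 1 has the more negative ΔH; |ΔH_1 − ΔH_2| = 138 kJ.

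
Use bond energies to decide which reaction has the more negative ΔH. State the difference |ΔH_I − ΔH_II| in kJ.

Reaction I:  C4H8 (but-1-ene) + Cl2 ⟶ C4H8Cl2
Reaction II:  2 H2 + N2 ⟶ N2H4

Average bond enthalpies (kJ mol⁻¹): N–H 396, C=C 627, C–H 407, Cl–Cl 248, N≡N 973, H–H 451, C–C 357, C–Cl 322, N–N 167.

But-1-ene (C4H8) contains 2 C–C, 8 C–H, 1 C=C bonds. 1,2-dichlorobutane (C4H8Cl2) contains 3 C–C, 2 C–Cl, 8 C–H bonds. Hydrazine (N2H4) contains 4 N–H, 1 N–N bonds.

Reaction I:
  Bonds broken (reactants):
    C–C: 2 × 357 = 714
    C–H: 8 × 407 = 3256
    C=C: 1 × 627 = 627
    Cl–Cl: 1 × 248 = 248
    Σ(broken) = 4845 kJ
  Bonds formed (products):
    C–C: 3 × 357 = 1071
    C–Cl: 2 × 322 = 644
    C–H: 8 × 407 = 3256
    Σ(formed) = 4971 kJ
  ΔH_I = 4845 − 4971 = −126 kJ
Reaction II:
  Bonds broken (reactants):
    H–H: 2 × 451 = 902
    N≡N: 1 × 973 = 973
    Σ(broken) = 1875 kJ
  Bonds formed (products):
    N–H: 4 × 396 = 1584
    N–N: 1 × 167 = 167
    Σ(formed) = 1751 kJ
  ΔH_II = 1875 − 1751 = +124 kJ
ΔH_I − ΔH_II = −250 kJ, so reaction I has the more negative ΔH; |ΔH_I − ΔH_II| = 250 kJ.

Reaction I, by 250 kJ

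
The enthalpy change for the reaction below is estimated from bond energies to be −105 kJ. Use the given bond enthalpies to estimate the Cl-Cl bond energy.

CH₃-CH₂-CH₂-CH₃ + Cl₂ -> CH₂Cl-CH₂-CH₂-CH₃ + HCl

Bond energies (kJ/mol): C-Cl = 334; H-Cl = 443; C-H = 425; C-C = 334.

Let D be the Cl-Cl bond energy.
Σ(broken) = 3×334 + 10×425 + 1×D = 5252 + D
Σ(formed) = 3×334 + 1×334 + 9×425 + 1×443 = 5604
ΔH = Σ(broken) − Σ(formed) = (5252 + D) − (5604) = −352 + D
Setting this equal to −105 kJ gives D = 247 kJ/mol.

D(Cl-Cl) ≈ 247 kJ/mol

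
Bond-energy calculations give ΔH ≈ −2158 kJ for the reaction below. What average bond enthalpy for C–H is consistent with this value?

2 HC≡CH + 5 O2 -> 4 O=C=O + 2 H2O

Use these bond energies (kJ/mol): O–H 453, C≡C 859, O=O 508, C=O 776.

D(C–H) ≈ 401 kJ/mol

Let D be the C–H bond energy.
Σ(broken) = 2×859 + 4×D + 5×508 = 4258 + 4D
Σ(formed) = 8×776 + 4×453 = 8020
ΔH = Σ(broken) − Σ(formed) = (4258 + 4D) − (8020) = −3762 + 4D
Setting this equal to −2158 kJ gives 4D = 1604, so D = 401 kJ/mol.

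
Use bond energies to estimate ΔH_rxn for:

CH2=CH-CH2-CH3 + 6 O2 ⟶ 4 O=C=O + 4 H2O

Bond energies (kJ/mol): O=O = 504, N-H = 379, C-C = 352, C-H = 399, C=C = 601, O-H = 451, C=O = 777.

ΔH ≈ −2303 kJ

Bonds broken (reactants):
  C-C: 2 × 352 = 704
  C-H: 8 × 399 = 3192
  C=C: 1 × 601 = 601
  O=O: 6 × 504 = 3024
  Σ(broken) = 7521 kJ
Bonds formed (products):
  C=O: 8 × 777 = 6216
  O-H: 8 × 451 = 3608
  Σ(formed) = 9824 kJ
ΔH = Σ(broken) − Σ(formed) = 7521 − 9824 = −2303 kJ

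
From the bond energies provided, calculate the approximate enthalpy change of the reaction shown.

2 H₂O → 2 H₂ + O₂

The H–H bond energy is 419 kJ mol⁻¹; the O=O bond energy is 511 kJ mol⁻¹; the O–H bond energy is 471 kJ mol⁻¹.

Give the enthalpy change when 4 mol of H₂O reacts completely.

ΔH = +1070 kJ

Bonds broken (reactants):
  O–H: 4 × 471 = 1884
  Σ(broken) = 1884 kJ
Bonds formed (products):
  H–H: 2 × 419 = 838
  O=O: 1 × 511 = 511
  Σ(formed) = 1349 kJ
ΔH = Σ(broken) − Σ(formed) = 1884 − 1349 = +535 kJ
For 2× the reaction as written: 2 × (+535) = +1070 kJ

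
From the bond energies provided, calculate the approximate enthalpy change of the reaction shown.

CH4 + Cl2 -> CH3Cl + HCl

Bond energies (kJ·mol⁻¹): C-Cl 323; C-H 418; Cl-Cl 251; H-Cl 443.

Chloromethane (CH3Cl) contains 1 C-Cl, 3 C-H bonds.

ΔH ≈ −97 kJ

Bonds broken (reactants):
  C-H: 4 × 418 = 1672
  Cl-Cl: 1 × 251 = 251
  Σ(broken) = 1923 kJ
Bonds formed (products):
  C-Cl: 1 × 323 = 323
  C-H: 3 × 418 = 1254
  H-Cl: 1 × 443 = 443
  Σ(formed) = 2020 kJ
ΔH = Σ(broken) − Σ(formed) = 1923 − 2020 = −97 kJ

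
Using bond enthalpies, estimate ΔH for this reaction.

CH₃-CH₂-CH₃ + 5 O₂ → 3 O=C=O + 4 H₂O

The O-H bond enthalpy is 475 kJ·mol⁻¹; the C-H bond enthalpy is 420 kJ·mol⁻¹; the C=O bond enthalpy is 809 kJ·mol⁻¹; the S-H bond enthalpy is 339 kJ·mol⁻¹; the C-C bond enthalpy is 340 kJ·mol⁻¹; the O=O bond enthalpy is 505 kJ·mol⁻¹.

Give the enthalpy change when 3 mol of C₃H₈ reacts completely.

ΔH = −6267 kJ

Bonds broken (reactants):
  C-C: 2 × 340 = 680
  C-H: 8 × 420 = 3360
  O=O: 5 × 505 = 2525
  Σ(broken) = 6565 kJ
Bonds formed (products):
  C=O: 6 × 809 = 4854
  O-H: 8 × 475 = 3800
  Σ(formed) = 8654 kJ
ΔH = Σ(broken) − Σ(formed) = 6565 − 8654 = −2089 kJ
For 3× the reaction as written: 3 × (−2089) = −6267 kJ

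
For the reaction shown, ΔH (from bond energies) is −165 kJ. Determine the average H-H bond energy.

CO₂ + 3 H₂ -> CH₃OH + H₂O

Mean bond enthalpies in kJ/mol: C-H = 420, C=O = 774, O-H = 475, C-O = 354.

D(H-H) ≈ 442 kJ/mol

Let D be the H-H bond energy.
Σ(broken) = 2×774 + 3×D = 1548 + 3D
Σ(formed) = 3×420 + 1×354 + 3×475 = 3039
ΔH = Σ(broken) − Σ(formed) = (1548 + 3D) − (3039) = −1491 + 3D
Setting this equal to −165 kJ gives 3D = 1326, so D = 442 kJ/mol.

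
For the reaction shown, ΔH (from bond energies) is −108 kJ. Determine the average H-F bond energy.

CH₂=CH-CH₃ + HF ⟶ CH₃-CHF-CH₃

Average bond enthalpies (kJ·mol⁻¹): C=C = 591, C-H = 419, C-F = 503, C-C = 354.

Let D be the H-F bond energy.
Σ(broken) = 1×354 + 6×419 + 1×591 + 1×D = 3459 + D
Σ(formed) = 2×354 + 1×503 + 7×419 = 4144
ΔH = Σ(broken) − Σ(formed) = (3459 + D) − (4144) = −685 + D
Setting this equal to −108 kJ gives D = 577 kJ/mol.

D(H-F) ≈ 577 kJ/mol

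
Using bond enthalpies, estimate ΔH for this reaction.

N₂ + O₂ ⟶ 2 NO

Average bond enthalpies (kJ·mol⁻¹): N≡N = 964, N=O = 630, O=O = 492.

Bonds broken (reactants):
  N≡N: 1 × 964 = 964
  O=O: 1 × 492 = 492
  Σ(broken) = 1456 kJ
Bonds formed (products):
  N=O: 2 × 630 = 1260
  Σ(formed) = 1260 kJ
ΔH = Σ(broken) − Σ(formed) = 1456 − 1260 = +196 kJ

ΔH ≈ +196 kJ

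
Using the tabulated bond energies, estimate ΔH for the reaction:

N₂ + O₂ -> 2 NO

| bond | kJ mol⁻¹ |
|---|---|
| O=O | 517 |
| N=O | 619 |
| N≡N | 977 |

ΔH ≈ +256 kJ

Bonds broken (reactants):
  N≡N: 1 × 977 = 977
  O=O: 1 × 517 = 517
  Σ(broken) = 1494 kJ
Bonds formed (products):
  N=O: 2 × 619 = 1238
  Σ(formed) = 1238 kJ
ΔH = Σ(broken) − Σ(formed) = 1494 − 1238 = +256 kJ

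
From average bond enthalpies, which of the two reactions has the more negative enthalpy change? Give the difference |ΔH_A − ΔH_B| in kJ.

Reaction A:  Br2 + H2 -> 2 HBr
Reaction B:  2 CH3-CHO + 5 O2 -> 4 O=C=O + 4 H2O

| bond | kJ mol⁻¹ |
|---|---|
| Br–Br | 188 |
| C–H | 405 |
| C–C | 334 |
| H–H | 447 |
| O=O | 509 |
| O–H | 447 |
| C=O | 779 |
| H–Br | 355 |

Reaction B, by 1722 kJ

Reaction A:
  Bonds broken (reactants):
    Br–Br: 1 × 188 = 188
    H–H: 1 × 447 = 447
    Σ(broken) = 635 kJ
  Bonds formed (products):
    H–Br: 2 × 355 = 710
    Σ(formed) = 710 kJ
  ΔH_A = 635 − 710 = −75 kJ
Reaction B:
  Bonds broken (reactants):
    C–C: 2 × 334 = 668
    C–H: 8 × 405 = 3240
    C=O: 2 × 779 = 1558
    O=O: 5 × 509 = 2545
    Σ(broken) = 8011 kJ
  Bonds formed (products):
    C=O: 8 × 779 = 6232
    O–H: 8 × 447 = 3576
    Σ(formed) = 9808 kJ
  ΔH_B = 8011 − 9808 = −1797 kJ
ΔH_A − ΔH_B = +1722 kJ, so reaction B has the more negative ΔH; |ΔH_A − ΔH_B| = 1722 kJ.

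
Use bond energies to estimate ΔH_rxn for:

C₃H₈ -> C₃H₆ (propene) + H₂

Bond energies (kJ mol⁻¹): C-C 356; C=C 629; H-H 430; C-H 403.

ΔH ≈ +103 kJ

Bonds broken (reactants):
  C-C: 2 × 356 = 712
  C-H: 8 × 403 = 3224
  Σ(broken) = 3936 kJ
Bonds formed (products):
  C-C: 1 × 356 = 356
  C-H: 6 × 403 = 2418
  C=C: 1 × 629 = 629
  H-H: 1 × 430 = 430
  Σ(formed) = 3833 kJ
ΔH = Σ(broken) − Σ(formed) = 3936 − 3833 = +103 kJ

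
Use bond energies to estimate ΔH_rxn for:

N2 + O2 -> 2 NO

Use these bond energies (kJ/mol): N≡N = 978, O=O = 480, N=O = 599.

ΔH ≈ +260 kJ

Bonds broken (reactants):
  N≡N: 1 × 978 = 978
  O=O: 1 × 480 = 480
  Σ(broken) = 1458 kJ
Bonds formed (products):
  N=O: 2 × 599 = 1198
  Σ(formed) = 1198 kJ
ΔH = Σ(broken) − Σ(formed) = 1458 − 1198 = +260 kJ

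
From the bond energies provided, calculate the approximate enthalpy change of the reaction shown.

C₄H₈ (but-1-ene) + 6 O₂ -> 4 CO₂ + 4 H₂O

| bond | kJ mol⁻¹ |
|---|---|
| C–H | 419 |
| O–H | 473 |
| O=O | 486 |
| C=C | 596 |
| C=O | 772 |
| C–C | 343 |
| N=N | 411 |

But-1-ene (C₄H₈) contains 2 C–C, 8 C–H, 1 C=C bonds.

ΔH ≈ −2410 kJ

Bonds broken (reactants):
  C–C: 2 × 343 = 686
  C–H: 8 × 419 = 3352
  C=C: 1 × 596 = 596
  O=O: 6 × 486 = 2916
  Σ(broken) = 7550 kJ
Bonds formed (products):
  C=O: 8 × 772 = 6176
  O–H: 8 × 473 = 3784
  Σ(formed) = 9960 kJ
ΔH = Σ(broken) − Σ(formed) = 7550 − 9960 = −2410 kJ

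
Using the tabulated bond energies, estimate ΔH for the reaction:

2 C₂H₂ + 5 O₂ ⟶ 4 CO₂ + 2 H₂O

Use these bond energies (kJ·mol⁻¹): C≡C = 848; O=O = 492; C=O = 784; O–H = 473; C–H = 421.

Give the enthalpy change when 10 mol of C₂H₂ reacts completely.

ΔH = −11620 kJ

Bonds broken (reactants):
  C≡C: 2 × 848 = 1696
  C–H: 4 × 421 = 1684
  O=O: 5 × 492 = 2460
  Σ(broken) = 5840 kJ
Bonds formed (products):
  C=O: 8 × 784 = 6272
  O–H: 4 × 473 = 1892
  Σ(formed) = 8164 kJ
ΔH = Σ(broken) − Σ(formed) = 5840 − 8164 = −2324 kJ
For 5× the reaction as written: 5 × (−2324) = −11620 kJ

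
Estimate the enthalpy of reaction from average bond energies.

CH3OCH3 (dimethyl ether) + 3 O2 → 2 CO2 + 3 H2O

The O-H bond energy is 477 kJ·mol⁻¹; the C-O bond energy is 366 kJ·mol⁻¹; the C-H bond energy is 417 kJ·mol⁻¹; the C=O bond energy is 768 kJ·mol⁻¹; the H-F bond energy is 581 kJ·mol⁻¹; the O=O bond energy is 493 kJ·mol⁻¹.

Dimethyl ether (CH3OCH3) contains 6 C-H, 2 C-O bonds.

Bonds broken (reactants):
  C-H: 6 × 417 = 2502
  C-O: 2 × 366 = 732
  O=O: 3 × 493 = 1479
  Σ(broken) = 4713 kJ
Bonds formed (products):
  C=O: 4 × 768 = 3072
  O-H: 6 × 477 = 2862
  Σ(formed) = 5934 kJ
ΔH = Σ(broken) − Σ(formed) = 4713 − 5934 = −1221 kJ

ΔH ≈ −1221 kJ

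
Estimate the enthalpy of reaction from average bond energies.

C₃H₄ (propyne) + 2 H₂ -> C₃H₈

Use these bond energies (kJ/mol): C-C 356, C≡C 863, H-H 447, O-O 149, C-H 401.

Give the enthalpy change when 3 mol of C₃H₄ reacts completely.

ΔH = −609 kJ

Bonds broken (reactants):
  C≡C: 1 × 863 = 863
  C-C: 1 × 356 = 356
  C-H: 4 × 401 = 1604
  H-H: 2 × 447 = 894
  Σ(broken) = 3717 kJ
Bonds formed (products):
  C-C: 2 × 356 = 712
  C-H: 8 × 401 = 3208
  Σ(formed) = 3920 kJ
ΔH = Σ(broken) − Σ(formed) = 3717 − 3920 = −203 kJ
For 3× the reaction as written: 3 × (−203) = −609 kJ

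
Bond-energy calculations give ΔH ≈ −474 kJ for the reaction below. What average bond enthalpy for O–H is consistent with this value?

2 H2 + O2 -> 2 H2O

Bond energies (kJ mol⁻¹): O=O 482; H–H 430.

D(O–H) ≈ 454 kJ/mol

Let D be the O–H bond energy.
Σ(broken) = 2×430 + 1×482 = 1342
Σ(formed) = 4×D = 4D
ΔH = Σ(broken) − Σ(formed) = (1342) − (4D) = +1342 − 4D
Setting this equal to −474 kJ gives 4D = 1816, so D = 454 kJ/mol.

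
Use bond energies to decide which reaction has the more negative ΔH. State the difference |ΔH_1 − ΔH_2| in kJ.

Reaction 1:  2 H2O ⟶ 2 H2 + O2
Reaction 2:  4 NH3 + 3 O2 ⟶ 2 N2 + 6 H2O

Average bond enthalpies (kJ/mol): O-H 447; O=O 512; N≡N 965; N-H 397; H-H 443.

Reaction 2, by 1384 kJ

Reaction 1:
  Bonds broken (reactants):
    O-H: 4 × 447 = 1788
    Σ(broken) = 1788 kJ
  Bonds formed (products):
    H-H: 2 × 443 = 886
    O=O: 1 × 512 = 512
    Σ(formed) = 1398 kJ
  ΔH_1 = 1788 − 1398 = +390 kJ
Reaction 2:
  Bonds broken (reactants):
    N-H: 12 × 397 = 4764
    O=O: 3 × 512 = 1536
    Σ(broken) = 6300 kJ
  Bonds formed (products):
    N≡N: 2 × 965 = 1930
    O-H: 12 × 447 = 5364
    Σ(formed) = 7294 kJ
  ΔH_2 = 6300 − 7294 = −994 kJ
ΔH_1 − ΔH_2 = +1384 kJ, so reaction 2 has the more negative ΔH; |ΔH_1 − ΔH_2| = 1384 kJ.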